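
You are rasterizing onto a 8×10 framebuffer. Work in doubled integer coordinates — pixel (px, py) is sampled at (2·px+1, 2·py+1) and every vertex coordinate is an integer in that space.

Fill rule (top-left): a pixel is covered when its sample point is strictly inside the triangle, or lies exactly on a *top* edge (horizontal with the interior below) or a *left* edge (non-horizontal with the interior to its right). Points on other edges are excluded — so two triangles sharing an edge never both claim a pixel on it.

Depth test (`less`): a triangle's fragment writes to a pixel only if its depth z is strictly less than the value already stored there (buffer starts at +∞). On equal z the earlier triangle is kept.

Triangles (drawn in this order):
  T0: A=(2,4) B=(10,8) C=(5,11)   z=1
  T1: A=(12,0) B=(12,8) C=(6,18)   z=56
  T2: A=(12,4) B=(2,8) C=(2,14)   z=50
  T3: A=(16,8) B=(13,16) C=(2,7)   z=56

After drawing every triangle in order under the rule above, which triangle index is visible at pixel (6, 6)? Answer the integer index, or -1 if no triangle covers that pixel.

T0:
  2·area = 44
  edge (2, 4)→(10, 8): d=(8,4) right/bottom  bias=-1
  edge (10, 8)→(5, 11): d=(-5,3) right/bottom  bias=-1
  edge (5, 11)→(2, 4): d=(-3,-7) top-left  bias=+0
    (1,2)@(3, 5): e=[4,36,4] → █
    (2,2)@(5, 5): e=[-4,30,18] → ·
    (7,2)@(15, 5): e=[-44,0,88] → ·  [on edge]
    (1,3)@(3, 7): e=[20,26,-2] → ·
    (2,3)@(5, 7): e=[12,20,12] → █
    (3,3)@(7, 7): e=[4,14,26] → █
    (4,3)@(9, 7): e=[-4,8,40] → ·
    (2,4)@(5, 9): e=[28,10,6] → █
    (4,4)@(9, 9): e=[12,-2,34] → ·
    (2,5)@(5, 11): e=[44,0,0] → ·  [on edge]
    (3,5)@(7, 11): e=[36,-6,14] → ·
  covered (5 px):
    · · · · · · · ·
    · · · · · · · ·
    · █ · · · · · ·
    · · █ █ · · · ·
    · · █ █ · · · ·
    · · · · · · · ·
    · · · · · · · ·
    · · · · · · · ·
    · · · · · · · ·
    · · · · · · · ·
T1:
  2·area = 48
  edge (12, 0)→(12, 8): d=(0,8) right/bottom  bias=-1
  edge (12, 8)→(6, 18): d=(-6,10) right/bottom  bias=-1
  edge (6, 18)→(12, 0): d=(6,-18) top-left  bias=+0
    (5,1)@(11, 3): e=[8,40,0] → █  [on edge]
    (6,1)@(13, 3): e=[-8,20,36] → ·
    (7,1)@(15, 3): e=[-24,0,72] → ·  [on edge]
    (5,2)@(11, 5): e=[8,28,12] → █
    (6,2)@(13, 5): e=[-8,8,48] → ·
    (5,3)@(11, 7): e=[8,16,24] → █
    (6,3)@(13, 7): e=[-8,-4,60] → ·
    (4,4)@(9, 9): e=[24,24,0] → █  [on edge]
    (6,4)@(13, 9): e=[-8,-16,72] → ·
    (4,5)@(9, 11): e=[24,12,12] → █
    (5,5)@(11, 11): e=[8,-8,48] → ·
    (4,6)@(9, 13): e=[24,0,24] → ·  [on edge]
    (3,7)@(7, 15): e=[40,8,0] → █  [on edge]
  covered (7 px):
    · · · · · · · ·
    · · · · · █ · ·
    · · · · · █ · ·
    · · · · · █ · ·
    · · · · █ █ · ·
    · · · · █ · · ·
    · · · · · · · ·
    · · · █ · · · ·
    · · · · · · · ·
    · · · · · · · ·
T2:
  2·area = 60  (B↔C swapped to make it positive)
  edge (12, 4)→(2, 14): d=(-10,10) right/bottom  bias=-1
  edge (2, 14)→(2, 8): d=(0,-6) top-left  bias=+0
  edge (2, 8)→(12, 4): d=(10,-4) top-left  bias=+0
    (7,0)@(15, 1): e=[0,78,-18] → ·  [on edge]
    (6,1)@(13, 3): e=[0,66,-6] → ·  [on edge]
    (5,2)@(11, 5): e=[0,54,6] → ·  [on edge]
    (2,3)@(5, 7): e=[40,18,2] → █
    (3,3)@(7, 7): e=[20,30,10] → █
    (4,3)@(9, 7): e=[0,42,18] → ·  [on edge]
    (1,4)@(3, 9): e=[40,6,14] → █
    (3,4)@(7, 9): e=[0,30,30] → ·  [on edge]
    (1,5)@(3, 11): e=[20,6,34] → █
    (2,5)@(5, 11): e=[0,18,42] → ·  [on edge]
    (1,6)@(3, 13): e=[0,6,54] → ·  [on edge]
    (0,7)@(1, 15): e=[0,-6,66] → ·  [on edge]
  covered (5 px):
    · · · · · · · ·
    · · · · · · · ·
    · · · · · · · ·
    · · █ █ · · · ·
    · █ █ · · · · ·
    · █ · · · · · ·
    · · · · · · · ·
    · · · · · · · ·
    · · · · · · · ·
    · · · · · · · ·
T3:
  2·area = 115
  edge (16, 8)→(13, 16): d=(-3,8) right/bottom  bias=-1
  edge (13, 16)→(2, 7): d=(-11,-9) top-left  bias=+0
  edge (2, 7)→(16, 8): d=(14,1) right/bottom  bias=-1
    (2,4)@(5, 9): e=[85,5,25] → █
    (3,4)@(7, 9): e=[69,23,23] → █
    (4,4)@(9, 9): e=[53,41,21] → █
    (5,4)@(11, 9): e=[37,59,19] → █
    (6,4)@(13, 9): e=[21,77,17] → █
    (7,4)@(15, 9): e=[5,95,15] → █
    (2,5)@(5, 11): e=[79,-17,53] → ·
    (3,5)@(7, 11): e=[63,1,51] → █
    (7,5)@(15, 11): e=[-1,73,43] → ·
    (3,6)@(7, 13): e=[57,-21,79] → ·
    (4,6)@(9, 13): e=[41,-3,77] → ·
    (5,6)@(11, 13): e=[25,15,75] → █
  covered (13 px):
    · · · · · · · ·
    · · · · · · · ·
    · · · · · · · ·
    · · · · · · · ·
    · · █ █ █ █ █ █
    · · · █ █ █ █ ·
    · · · · · █ █ ·
    · · · · · · █ ·
    · · · · · · · ·
    · · · · · · · ·

Z-buffer (winner per pixel, '.' = empty):
  . . . . . . . .
  . . . . . 1 . .
  . 0 . . . 1 . .
  . . 0 0 . 1 . .
  . 2 0 0 1 1 3 3
  . 2 . 3 1 3 3 .
  . . . . . 3 3 .
  . . . 1 . . 3 .
  . . . . . . . .
  . . . . . . . .

Final: 3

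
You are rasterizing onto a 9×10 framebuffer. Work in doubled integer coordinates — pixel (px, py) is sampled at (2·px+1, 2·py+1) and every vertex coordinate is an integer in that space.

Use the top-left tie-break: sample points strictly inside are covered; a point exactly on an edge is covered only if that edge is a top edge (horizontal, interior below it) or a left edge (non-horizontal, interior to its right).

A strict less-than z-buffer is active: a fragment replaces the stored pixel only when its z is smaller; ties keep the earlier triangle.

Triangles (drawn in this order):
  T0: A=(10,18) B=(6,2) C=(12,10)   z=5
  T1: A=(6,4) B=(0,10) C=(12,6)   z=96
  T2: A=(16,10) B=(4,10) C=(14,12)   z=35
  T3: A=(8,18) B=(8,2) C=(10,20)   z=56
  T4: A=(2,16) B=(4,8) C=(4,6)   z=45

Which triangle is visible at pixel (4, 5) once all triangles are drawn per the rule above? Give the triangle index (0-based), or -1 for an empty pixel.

T0:
  2·area = 64
  edge (10, 18)→(6, 2): d=(-4,-16) top-left  bias=+0
  edge (6, 2)→(12, 10): d=(6,8) right/bottom  bias=-1
  edge (12, 10)→(10, 18): d=(-2,8) right/bottom  bias=-1
    (3,2)@(7, 5): e=[4,10,50] → #
    (4,2)@(9, 5): e=[36,-6,34] → ·
    (3,3)@(7, 7): e=[-4,22,46] → ·
    (4,3)@(9, 7): e=[28,6,30] → #
    (5,3)@(11, 7): e=[60,-10,14] → ·
    (4,4)@(9, 9): e=[20,18,26] → #
    (5,4)@(11, 9): e=[52,2,10] → #
    (6,4)@(13, 9): e=[84,-14,-6] → ·
    (4,5)@(9, 11): e=[12,30,22] → #
    (6,5)@(13, 11): e=[76,-2,-10] → ·
    (4,6)@(9, 13): e=[4,42,18] → #
    (6,6)@(13, 13): e=[68,10,-14] → ·
  covered (8 px):
    · · · · · · · · ·
    · · · · · · · · ·
    · · · # · · · · ·
    · · · · # · · · ·
    · · · · # # · · ·
    · · · · # # · · ·
    · · · · # # · · ·
    · · · · · · · · ·
    · · · · · · · · ·
    · · · · · · · · ·
T1:
  2·area = 48  (B↔C swapped to make it positive)
  edge (6, 4)→(12, 6): d=(6,2) right/bottom  bias=-1
  edge (12, 6)→(0, 10): d=(-12,4) right/bottom  bias=-1
  edge (0, 10)→(6, 4): d=(6,-6) top-left  bias=+0
    (4,0)@(9, 1): e=[-24,72,0] → ·  [on edge]
    (1,1)@(3, 3): e=[0,72,-24] → ·  [on edge]
    (3,1)@(7, 3): e=[-8,56,0] → ·  [on edge]
    (2,2)@(5, 5): e=[8,40,0] → #  [on edge]
    (3,2)@(7, 5): e=[4,32,12] → #
    (4,2)@(9, 5): e=[0,24,24] → ·  [on edge]
    (7,2)@(15, 5): e=[-12,0,60] → ·  [on edge]
    (1,3)@(3, 7): e=[24,24,0] → #  [on edge]
    (4,3)@(9, 7): e=[12,0,36] → ·  [on edge]
    (7,3)@(15, 7): e=[0,-24,72] → ·  [on edge]
    (0,4)@(1, 9): e=[40,8,0] → #  [on edge]
    (1,4)@(3, 9): e=[36,0,12] → ·  [on edge]
  covered (6 px):
    · · · · · · · · ·
    · · · · · · · · ·
    · · # # · · · · ·
    · # # # · · · · ·
    # · · · · · · · ·
    · · · · · · · · ·
    · · · · · · · · ·
    · · · · · · · · ·
    · · · · · · · · ·
    · · · · · · · · ·
T2:
  2·area = 24  (B↔C swapped to make it positive)
  edge (16, 10)→(14, 12): d=(-2,2) right/bottom  bias=-1
  edge (14, 12)→(4, 10): d=(-10,-2) top-left  bias=+0
  edge (4, 10)→(16, 10): d=(12,0) top-left  bias=+0
    (8,4)@(17, 9): e=[0,36,-12] → ·  [on edge]
    (4,5)@(9, 11): e=[12,0,12] → #  [on edge]
    (5,5)@(11, 11): e=[8,4,12] → #
    (6,5)@(13, 11): e=[4,8,12] → #
    (7,5)@(15, 11): e=[0,12,12] → ·  [on edge]
    (4,6)@(9, 13): e=[8,-20,36] → ·
    (5,6)@(11, 13): e=[4,-16,36] → ·
    (6,6)@(13, 13): e=[0,-12,36] → ·  [on edge]
    (5,7)@(11, 15): e=[0,-36,60] → ·  [on edge]
    (4,8)@(9, 17): e=[0,-60,84] → ·  [on edge]
    (3,9)@(7, 19): e=[0,-84,108] → ·  [on edge]
  covered (3 px):
    · · · · · · · · ·
    · · · · · · · · ·
    · · · · · · · · ·
    · · · · · · · · ·
    · · · · · · · · ·
    · · · · # # # · ·
    · · · · · · · · ·
    · · · · · · · · ·
    · · · · · · · · ·
    · · · · · · · · ·
T3:
  2·area = 32
  edge (8, 18)→(8, 2): d=(0,-16) top-left  bias=+0
  edge (8, 2)→(10, 20): d=(2,18) right/bottom  bias=-1
  edge (10, 20)→(8, 18): d=(-2,-2) top-left  bias=+0
    (0,5)@(1, 11): e=[-112,144,0] → ·  [on edge]
    (4,5)@(9, 11): e=[16,0,16] → ·  [on edge]
    (1,6)@(3, 13): e=[-80,112,0] → ·  [on edge]
    (4,6)@(9, 13): e=[16,4,12] → #
    (5,6)@(11, 13): e=[48,-32,16] → ·
    (2,7)@(5, 15): e=[-48,80,0] → ·  [on edge]
    (4,7)@(9, 15): e=[16,8,8] → #
    (5,7)@(11, 15): e=[48,-28,12] → ·
    (3,8)@(7, 17): e=[-16,48,0] → ·  [on edge]
    (4,8)@(9, 17): e=[16,12,4] → #
    (5,8)@(11, 17): e=[48,-24,8] → ·
    (4,9)@(9, 19): e=[16,16,0] → #  [on edge]
  covered (4 px):
    · · · · · · · · ·
    · · · · · · · · ·
    · · · · · · · · ·
    · · · · · · · · ·
    · · · · · · · · ·
    · · · · · · · · ·
    · · · · # · · · ·
    · · · · # · · · ·
    · · · · # · · · ·
    · · · · # · · · ·
T4:
  2·area = 4  (B↔C swapped to make it positive)
  edge (2, 16)→(4, 6): d=(2,-10) top-left  bias=+0
  edge (4, 6)→(4, 8): d=(0,2) right/bottom  bias=-1
  edge (4, 8)→(2, 16): d=(-2,8) right/bottom  bias=-1
    (2,0)@(5, 1): e=[0,-2,6] → ·  [on edge]
    (1,5)@(3, 11): e=[0,2,2] → #  [on edge]
    (2,5)@(5, 11): e=[20,-2,-14] → ·
    (1,6)@(3, 13): e=[4,2,-2] → ·
  covered (1 px):
    · · · · · · · · ·
    · · · · · · · · ·
    · · · · · · · · ·
    · · · · · · · · ·
    · · · · · · · · ·
    · # · · · · · · ·
    · · · · · · · · ·
    · · · · · · · · ·
    · · · · · · · · ·
    · · · · · · · · ·

Z-buffer (winner per pixel, '.' = empty):
  . . . . . . . . .
  . . . . . . . . .
  . . 1 0 . . . . .
  . 1 1 1 0 . . . .
  1 . . . 0 0 . . .
  . 4 . . 0 0 2 . .
  . . . . 0 0 . . .
  . . . . 3 . . . .
  . . . . 3 . . . .
  . . . . 3 . . . .

Answer: 0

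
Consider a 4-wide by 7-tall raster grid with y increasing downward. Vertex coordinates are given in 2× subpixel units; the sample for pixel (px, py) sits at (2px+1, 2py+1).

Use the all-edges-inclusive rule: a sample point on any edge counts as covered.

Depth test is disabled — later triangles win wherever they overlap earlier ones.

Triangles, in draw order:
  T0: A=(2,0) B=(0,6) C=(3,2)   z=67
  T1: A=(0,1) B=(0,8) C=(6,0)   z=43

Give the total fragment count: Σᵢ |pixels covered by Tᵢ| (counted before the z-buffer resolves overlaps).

T0:
  2·area = 10  (B↔C swapped to make it positive)
  edge (2, 0)→(3, 2): d=(1,2) inclusive
  edge (3, 2)→(0, 6): d=(-3,4) inclusive
  edge (0, 6)→(2, 0): d=(2,-6) inclusive
    (0,1)@(1, 3): e=[5,5,0] → █  [on edge]
    (1,1)@(3, 3): e=[1,-3,12] → ·
    (0,2)@(1, 5): e=[7,-1,4] → ·
  covered (1 px):
    · · · ·
    █ · · ·
    · · · ·
    · · · ·
    · · · ·
    · · · ·
    · · · ·
T1:
  2·area = 42  (B↔C swapped to make it positive)
  edge (0, 1)→(6, 0): d=(6,-1) inclusive
  edge (6, 0)→(0, 8): d=(-6,8) inclusive
  edge (0, 8)→(0, 1): d=(0,-7) inclusive
    (0,0)@(1, 1): e=[1,34,7] → █
    (1,0)@(3, 1): e=[3,18,21] → █
    (2,0)@(5, 1): e=[5,2,35] → █
    (3,0)@(7, 1): e=[7,-14,49] → ·
    (0,1)@(1, 3): e=[13,22,7] → █
    (2,1)@(5, 3): e=[17,-10,35] → ·
    (0,2)@(1, 5): e=[25,10,7] → █
    (1,2)@(3, 5): e=[27,-6,21] → ·
    (0,3)@(1, 7): e=[37,-2,7] → ·
  covered (6 px):
    █ █ █ ·
    █ █ · ·
    █ · · ·
    · · · ·
    · · · ·
    · · · ·
    · · · ·

Result: 7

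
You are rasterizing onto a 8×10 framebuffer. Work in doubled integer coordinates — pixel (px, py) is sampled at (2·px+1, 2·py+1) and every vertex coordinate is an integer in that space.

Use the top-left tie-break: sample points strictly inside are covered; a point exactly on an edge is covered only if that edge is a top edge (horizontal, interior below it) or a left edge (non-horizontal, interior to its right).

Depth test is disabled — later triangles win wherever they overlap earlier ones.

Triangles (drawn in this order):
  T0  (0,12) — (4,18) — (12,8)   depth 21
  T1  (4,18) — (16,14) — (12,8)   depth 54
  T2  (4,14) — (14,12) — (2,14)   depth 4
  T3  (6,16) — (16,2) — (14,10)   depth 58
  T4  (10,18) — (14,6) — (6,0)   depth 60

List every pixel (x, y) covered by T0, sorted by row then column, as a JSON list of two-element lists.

T0:
  2·area = 88  (B↔C swapped to make it positive)
  edge (0, 12)→(12, 8): d=(12,-4) top-left  bias=+0
  edge (12, 8)→(4, 18): d=(-8,10) right/bottom  bias=-1
  edge (4, 18)→(0, 12): d=(-4,-6) top-left  bias=+0
    (7,3)@(15, 7): e=[0,-22,110] → ·  [on edge]
    (4,4)@(9, 9): e=[0,22,66] → #  [on edge]
    (5,4)@(11, 9): e=[8,2,78] → #
    (6,4)@(13, 9): e=[16,-18,90] → ·
    (1,5)@(3, 11): e=[0,66,22] → #  [on edge]
    (2,5)@(5, 11): e=[8,46,34] → #
    (3,5)@(7, 11): e=[16,26,46] → #
    (5,5)@(11, 11): e=[32,-14,70] → ·
    (0,6)@(1, 13): e=[16,70,2] → #
    (4,6)@(9, 13): e=[48,-10,50] → ·
    (0,7)@(1, 15): e=[40,54,-6] → ·
    (1,7)@(3, 15): e=[48,34,6] → #
  covered (12 px):
    · · · · · · · ·
    · · · · · · · ·
    · · · · · · · ·
    · · · · · · · ·
    · · · · # # · ·
    · # # # # · · ·
    # # # # · · · ·
    · # # · · · · ·
    · · · · · · · ·
    · · · · · · · ·
T1:
  2·area = 88  (B↔C swapped to make it positive)
  edge (4, 18)→(12, 8): d=(8,-10) top-left  bias=+0
  edge (12, 8)→(16, 14): d=(4,6) right/bottom  bias=-1
  edge (16, 14)→(4, 18): d=(-12,4) right/bottom  bias=-1
    (5,5)@(11, 11): e=[14,18,56] → #
    (6,5)@(13, 11): e=[34,6,48] → #
    (7,5)@(15, 11): e=[54,-6,40] → ·
    (4,6)@(9, 13): e=[10,38,40] → #
    (7,6)@(15, 13): e=[70,2,16] → #
    (3,7)@(7, 15): e=[6,58,24] → #
    (6,7)@(13, 15): e=[66,22,0] → ·  [on edge]
    (7,7)@(15, 15): e=[86,10,-8] → ·
    (2,8)@(5, 17): e=[2,78,8] → #
    (3,8)@(7, 17): e=[22,66,0] → ·  [on edge]
    (4,8)@(9, 17): e=[42,54,-8] → ·
    (5,8)@(11, 17): e=[62,42,-16] → ·
    (0,9)@(1, 19): e=[-22,110,0] → ·  [on edge]
  covered (10 px):
    · · · · · · · ·
    · · · · · · · ·
    · · · · · · · ·
    · · · · · · · ·
    · · · · · · · ·
    · · · · · # # ·
    · · · · # # # #
    · · · # # # · ·
    · · # · · · · ·
    · · · · · · · ·
T2:
  2·area = 4  (B↔C swapped to make it positive)
  edge (4, 14)→(2, 14): d=(-2,0) right/bottom  bias=-1
  edge (2, 14)→(14, 12): d=(12,-2) top-left  bias=+0
  edge (14, 12)→(4, 14): d=(-10,2) right/bottom  bias=-1
    (4,6)@(9, 13): e=[2,2,0] → ·  [on edge]
  covered (0 px):
    · · · · · · · ·
    · · · · · · · ·
    · · · · · · · ·
    · · · · · · · ·
    · · · · · · · ·
    · · · · · · · ·
    · · · · · · · ·
    · · · · · · · ·
    · · · · · · · ·
    · · · · · · · ·
T3:
  2·area = 52
  edge (6, 16)→(16, 2): d=(10,-14) top-left  bias=+0
  edge (16, 2)→(14, 10): d=(-2,8) right/bottom  bias=-1
  edge (14, 10)→(6, 16): d=(-8,6) right/bottom  bias=-1
    (7,2)@(15, 5): e=[16,2,34] → #
    (6,3)@(13, 7): e=[8,14,30] → #
    (7,3)@(15, 7): e=[36,-2,18] → ·
    (5,4)@(11, 9): e=[0,26,26] → #  [on edge]
    (7,4)@(15, 9): e=[56,-6,2] → ·
    (5,5)@(11, 11): e=[20,22,10] → #
    (6,5)@(13, 11): e=[48,6,-2] → ·
    (4,6)@(9, 13): e=[12,34,6] → #
    (5,6)@(11, 13): e=[40,18,-6] → ·
    (3,7)@(7, 15): e=[4,46,2] → #
    (4,7)@(9, 15): e=[32,30,-10] → ·
    (3,8)@(7, 17): e=[24,42,-14] → ·
  covered (7 px):
    · · · · · · · ·
    · · · · · · · ·
    · · · · · · · #
    · · · · · · # ·
    · · · · · # # ·
    · · · · · # · ·
    · · · · # · · ·
    · · · # · · · ·
    · · · · · · · ·
    · · · · · · · ·
T4:
  2·area = 120  (B↔C swapped to make it positive)
  edge (10, 18)→(6, 0): d=(-4,-18) top-left  bias=+0
  edge (6, 0)→(14, 6): d=(8,6) right/bottom  bias=-1
  edge (14, 6)→(10, 18): d=(-4,12) right/bottom  bias=-1
    (3,0)@(7, 1): e=[14,2,104] → #
    (4,0)@(9, 1): e=[50,-10,80] → ·
    (3,1)@(7, 3): e=[6,18,96] → #
    (4,1)@(9, 3): e=[42,6,72] → #
    (5,1)@(11, 3): e=[78,-6,48] → ·
    (7,1)@(15, 3): e=[150,-30,0] → ·  [on edge]
    (3,2)@(7, 5): e=[-2,34,88] → ·
    (4,2)@(9, 5): e=[34,22,64] → #
    (5,2)@(11, 5): e=[70,10,40] → #
    (6,2)@(13, 5): e=[106,-2,16] → ·
    (4,3)@(9, 7): e=[26,38,56] → #
    (6,3)@(13, 7): e=[98,14,8] → #
    (6,4)@(13, 9): e=[90,30,0] → ·  [on edge]
    (5,7)@(11, 15): e=[30,90,0] → ·  [on edge]
  covered (14 px):
    · · · # · · · ·
    · · · # # · · ·
    · · · · # # · ·
    · · · · # # # ·
    · · · · # # · ·
    · · · · # # · ·
    · · · · # # · ·
    · · · · · · · ·
    · · · · · · · ·
    · · · · · · · ·

Result: [[4,4],[5,4],[1,5],[2,5],[3,5],[4,5],[0,6],[1,6],[2,6],[3,6],[1,7],[2,7]]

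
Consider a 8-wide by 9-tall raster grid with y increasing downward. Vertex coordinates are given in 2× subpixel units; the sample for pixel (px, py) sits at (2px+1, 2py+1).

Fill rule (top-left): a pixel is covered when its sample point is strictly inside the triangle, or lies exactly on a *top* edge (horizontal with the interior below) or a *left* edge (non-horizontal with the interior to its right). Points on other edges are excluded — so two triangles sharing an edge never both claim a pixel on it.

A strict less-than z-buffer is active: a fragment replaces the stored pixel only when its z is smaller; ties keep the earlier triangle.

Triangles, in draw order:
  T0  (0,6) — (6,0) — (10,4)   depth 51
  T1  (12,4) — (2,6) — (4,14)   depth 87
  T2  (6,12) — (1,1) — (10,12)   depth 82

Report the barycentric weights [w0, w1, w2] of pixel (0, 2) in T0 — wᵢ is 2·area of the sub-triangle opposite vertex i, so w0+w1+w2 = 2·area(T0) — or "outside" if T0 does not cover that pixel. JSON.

T0:
  2·area = 48
  edge (0, 6)→(6, 0): d=(6,-6) top-left  bias=+0
  edge (6, 0)→(10, 4): d=(4,4) right/bottom  bias=-1
  edge (10, 4)→(0, 6): d=(-10,2) right/bottom  bias=-1
    (2,0)@(5, 1): e=[0,8,40] → #  [on edge]
    (3,0)@(7, 1): e=[12,0,36] → ·  [on edge]
    (1,1)@(3, 3): e=[0,24,24] → #  [on edge]
    (3,1)@(7, 3): e=[24,8,16] → #
    (4,1)@(9, 3): e=[36,0,12] → ·  [on edge]
    (7,1)@(15, 3): e=[72,-24,0] → ·  [on edge]
    (0,2)@(1, 5): e=[0,40,8] → #  [on edge]
    (2,2)@(5, 5): e=[24,24,0] → ·  [on edge]
    (3,2)@(7, 5): e=[36,16,-4] → ·
    (5,2)@(11, 5): e=[60,0,-12] → ·  [on edge]
    (0,3)@(1, 7): e=[12,48,-12] → ·
    (1,3)@(3, 7): e=[24,40,-16] → ·
    (6,3)@(13, 7): e=[84,0,-36] → ·  [on edge]
    (7,4)@(15, 9): e=[108,0,-60] → ·  [on edge]
  covered (6 px):
    · · # · · · · ·
    · # # # · · · ·
    # # · · · · · ·
    · · · · · · · ·
    · · · · · · · ·
    · · · · · · · ·
    · · · · · · · ·
    · · · · · · · ·
    · · · · · · · ·
T1:
  2·area = 84  (B↔C swapped to make it positive)
  edge (12, 4)→(4, 14): d=(-8,10) right/bottom  bias=-1
  edge (4, 14)→(2, 6): d=(-2,-8) top-left  bias=+0
  edge (2, 6)→(12, 4): d=(10,-2) top-left  bias=+0
    (3,2)@(7, 5): e=[42,42,0] → #  [on edge]
    (4,2)@(9, 5): e=[22,58,4] → #
    (5,2)@(11, 5): e=[2,74,8] → #
    (6,2)@(13, 5): e=[-18,90,12] → ·
    (1,3)@(3, 7): e=[66,6,12] → #
    (2,3)@(5, 7): e=[46,22,16] → #
    (5,3)@(11, 7): e=[-14,70,28] → ·
    (1,4)@(3, 9): e=[50,2,32] → #
    (4,4)@(9, 9): e=[-10,50,44] → ·
    (1,5)@(3, 11): e=[34,-2,52] → ·
    (2,5)@(5, 11): e=[14,14,56] → #
    (3,5)@(7, 11): e=[-6,30,60] → ·
  covered (11 px):
    · · · · · · · ·
    · · · · · · · ·
    · · · # # # · ·
    · # # # # · · ·
    · # # # · · · ·
    · · # · · · · ·
    · · · · · · · ·
    · · · · · · · ·
    · · · · · · · ·
T2:
  2·area = 44
  edge (6, 12)→(1, 1): d=(-5,-11) top-left  bias=+0
  edge (1, 1)→(10, 12): d=(9,11) right/bottom  bias=-1
  edge (10, 12)→(6, 12): d=(-4,0) right/bottom  bias=-1
    (0,0)@(1, 1): e=[0,0,44] → ·  [on edge]
    (1,2)@(3, 5): e=[2,14,28] → #
    (2,2)@(5, 5): e=[24,-8,28] → ·
    (1,3)@(3, 7): e=[-8,32,20] → ·
    (2,3)@(5, 7): e=[14,10,20] → #
    (3,3)@(7, 7): e=[36,-12,20] → ·
    (2,4)@(5, 9): e=[4,28,12] → #
    (3,4)@(7, 9): e=[26,6,12] → #
    (4,4)@(9, 9): e=[48,-16,12] → ·
    (2,5)@(5, 11): e=[-6,46,4] → ·
    (3,5)@(7, 11): e=[16,24,4] → #
    (4,5)@(9, 11): e=[38,2,4] → #
  covered (6 px):
    · · · · · · · ·
    · · · · · · · ·
    · # · · · · · ·
    · · # · · · · ·
    · · # # · · · ·
    · · · # # · · ·
    · · · · · · · ·
    · · · · · · · ·
    · · · · · · · ·

Result: [40,8,0]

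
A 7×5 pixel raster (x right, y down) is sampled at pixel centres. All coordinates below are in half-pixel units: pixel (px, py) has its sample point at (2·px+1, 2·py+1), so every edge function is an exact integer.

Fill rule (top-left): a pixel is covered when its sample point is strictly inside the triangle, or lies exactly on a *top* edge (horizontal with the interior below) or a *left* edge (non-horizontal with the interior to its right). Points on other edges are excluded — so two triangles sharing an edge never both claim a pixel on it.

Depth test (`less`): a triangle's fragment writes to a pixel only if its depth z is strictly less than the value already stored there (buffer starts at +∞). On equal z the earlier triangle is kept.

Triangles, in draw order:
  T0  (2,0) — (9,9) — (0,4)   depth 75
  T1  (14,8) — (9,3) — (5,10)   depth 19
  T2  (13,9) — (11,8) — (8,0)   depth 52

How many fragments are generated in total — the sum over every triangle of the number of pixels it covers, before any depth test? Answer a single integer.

T0:
  2·area = 46
  edge (2, 0)→(9, 9): d=(7,9) right/bottom  bias=-1
  edge (9, 9)→(0, 4): d=(-9,-5) top-left  bias=+0
  edge (0, 4)→(2, 0): d=(2,-4) top-left  bias=+0
    (0,1)@(1, 3): e=[30,14,2] → █
    (1,1)@(3, 3): e=[12,24,10] → █
    (2,1)@(5, 3): e=[-6,34,18] → ·
    (0,2)@(1, 5): e=[44,-4,6] → ·
    (1,2)@(3, 5): e=[26,6,14] → █
    (2,2)@(5, 5): e=[8,16,22] → █
    (3,2)@(7, 5): e=[-10,26,30] → ·
    (1,3)@(3, 7): e=[40,-12,18] → ·
    (2,3)@(5, 7): e=[22,-2,26] → ·
    (3,3)@(7, 7): e=[4,8,34] → █
    (4,3)@(9, 7): e=[-14,18,42] → ·
    (3,4)@(7, 9): e=[18,-10,38] → ·
    (4,4)@(9, 9): e=[0,0,46] → ·  [on edge]
  covered (5 px):
    · · · · · · ·
    █ █ · · · · ·
    · █ █ · · · ·
    · · · █ · · ·
    · · · · · · ·
T1:
  2·area = 55  (B↔C swapped to make it positive)
  edge (14, 8)→(5, 10): d=(-9,2) right/bottom  bias=-1
  edge (5, 10)→(9, 3): d=(4,-7) top-left  bias=+0
  edge (9, 3)→(14, 8): d=(5,5) right/bottom  bias=-1
    (3,0)@(7, 1): e=[77,-22,0] → ·  [on edge]
    (4,1)@(9, 3): e=[55,0,0] → ·  [on edge]
    (4,2)@(9, 5): e=[37,8,10] → █
    (5,2)@(11, 5): e=[33,22,0] → ·  [on edge]
    (3,3)@(7, 7): e=[23,2,30] → █
    (5,3)@(11, 7): e=[15,30,10] → █
    (6,3)@(13, 7): e=[11,44,0] → ·  [on edge]
    (3,4)@(7, 9): e=[5,10,40] → █
    (5,4)@(11, 9): e=[-3,38,20] → ·
  covered (6 px):
    · · · · · · ·
    · · · · · · ·
    · · · · █ · ·
    · · · █ █ █ ·
    · · · █ █ · ·
T2:
  2·area = 13
  edge (13, 9)→(11, 8): d=(-2,-1) top-left  bias=+0
  edge (11, 8)→(8, 0): d=(-3,-8) top-left  bias=+0
  edge (8, 0)→(13, 9): d=(5,9) right/bottom  bias=-1
    (0,1)@(1, 3): e=[0,-65,78] → ·  [on edge]
    (2,2)@(5, 5): e=[0,-39,52] → ·  [on edge]
    (4,3)@(9, 7): e=[0,-13,26] → ·  [on edge]
    (5,3)@(11, 7): e=[2,3,8] → █
    (6,3)@(13, 7): e=[4,19,-10] → ·
    (5,4)@(11, 9): e=[-2,-3,18] → ·
    (6,4)@(13, 9): e=[0,13,0] → ·  [on edge]
  covered (1 px):
    · · · · · · ·
    · · · · · · ·
    · · · · · · ·
    · · · · · █ ·
    · · · · · · ·

Result: 12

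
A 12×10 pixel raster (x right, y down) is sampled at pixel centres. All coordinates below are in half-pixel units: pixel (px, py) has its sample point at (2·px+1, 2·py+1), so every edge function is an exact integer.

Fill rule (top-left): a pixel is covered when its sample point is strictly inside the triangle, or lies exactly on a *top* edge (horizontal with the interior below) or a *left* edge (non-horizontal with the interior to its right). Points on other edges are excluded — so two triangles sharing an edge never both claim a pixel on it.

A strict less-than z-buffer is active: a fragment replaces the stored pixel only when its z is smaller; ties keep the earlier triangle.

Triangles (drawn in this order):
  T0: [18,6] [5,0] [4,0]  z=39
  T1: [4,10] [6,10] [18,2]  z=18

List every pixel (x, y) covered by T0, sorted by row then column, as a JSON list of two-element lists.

T0:
  2·area = 6  (B↔C swapped to make it positive)
  edge (18, 6)→(4, 0): d=(-14,-6) top-left  bias=+0
  edge (4, 0)→(5, 0): d=(1,0) top-left  bias=+0
  edge (5, 0)→(18, 6): d=(13,6) right/bottom  bias=-1
    (3,0)@(7, 1): e=[4,1,1] → █
    (4,0)@(9, 1): e=[16,1,-11] → ·
    (3,1)@(7, 3): e=[-24,3,27] → ·
    (5,1)@(11, 3): e=[0,3,3] → █  [on edge]
    (6,1)@(13, 3): e=[12,3,-9] → ·
    (5,2)@(11, 5): e=[-28,5,29] → ·
  covered (2 px):
    · · · █ · · · · · · · ·
    · · · · · █ · · · · · ·
    · · · · · · · · · · · ·
    · · · · · · · · · · · ·
    · · · · · · · · · · · ·
    · · · · · · · · · · · ·
    · · · · · · · · · · · ·
    · · · · · · · · · · · ·
    · · · · · · · · · · · ·
    · · · · · · · · · · · ·
T1:
  2·area = 16  (B↔C swapped to make it positive)
  edge (4, 10)→(18, 2): d=(14,-8) top-left  bias=+0
  edge (18, 2)→(6, 10): d=(-12,8) right/bottom  bias=-1
  edge (6, 10)→(4, 10): d=(-2,0) right/bottom  bias=-1
    (6,2)@(13, 5): e=[2,4,10] → █
    (7,2)@(15, 5): e=[18,-12,10] → ·
    (6,3)@(13, 7): e=[30,-20,6] → ·
    (3,4)@(7, 9): e=[10,4,2] → █
    (4,4)@(9, 9): e=[26,-12,2] → ·
    (3,5)@(7, 11): e=[38,-20,-2] → ·
  covered (2 px):
    · · · · · · · · · · · ·
    · · · · · · · · · · · ·
    · · · · · · █ · · · · ·
    · · · · · · · · · · · ·
    · · · █ · · · · · · · ·
    · · · · · · · · · · · ·
    · · · · · · · · · · · ·
    · · · · · · · · · · · ·
    · · · · · · · · · · · ·
    · · · · · · · · · · · ·

Final: [[3,0],[5,1]]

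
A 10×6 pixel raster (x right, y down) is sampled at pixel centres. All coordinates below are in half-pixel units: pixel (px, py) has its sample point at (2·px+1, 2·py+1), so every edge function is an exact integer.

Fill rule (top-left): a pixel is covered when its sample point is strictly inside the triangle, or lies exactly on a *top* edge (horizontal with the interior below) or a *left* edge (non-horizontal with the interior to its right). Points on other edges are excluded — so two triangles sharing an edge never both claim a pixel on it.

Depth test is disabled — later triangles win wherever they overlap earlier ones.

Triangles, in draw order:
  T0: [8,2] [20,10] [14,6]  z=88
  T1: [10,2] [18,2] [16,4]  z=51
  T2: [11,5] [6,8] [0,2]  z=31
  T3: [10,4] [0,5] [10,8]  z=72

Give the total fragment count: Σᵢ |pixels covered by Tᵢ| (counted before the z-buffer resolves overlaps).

T0:
  degenerate (2·area = 0) — covers nothing
T1:
  2·area = 16
  edge (10, 2)→(18, 2): d=(8,0) top-left  bias=+0
  edge (18, 2)→(16, 4): d=(-2,2) right/bottom  bias=-1
  edge (16, 4)→(10, 2): d=(-6,-2) top-left  bias=+0
    (3,0)@(7, 1): e=[-8,24,0] → ·  [on edge]
    (9,0)@(19, 1): e=[-8,0,24] → ·  [on edge]
    (6,1)@(13, 3): e=[8,8,0] → █  [on edge]
    (7,1)@(15, 3): e=[8,4,4] → █
    (8,1)@(17, 3): e=[8,0,8] → ·  [on edge]
    (6,2)@(13, 5): e=[24,4,-12] → ·
    (7,2)@(15, 5): e=[24,0,-8] → ·  [on edge]
    (9,2)@(19, 5): e=[24,-8,0] → ·  [on edge]
    (6,3)@(13, 7): e=[40,0,-24] → ·  [on edge]
    (5,4)@(11, 9): e=[56,0,-40] → ·  [on edge]
    (4,5)@(9, 11): e=[72,0,-56] → ·  [on edge]
  covered (2 px):
    · · · · · · · · · ·
    · · · · · · █ █ · ·
    · · · · · · · · · ·
    · · · · · · · · · ·
    · · · · · · · · · ·
    · · · · · · · · · ·
T2:
  2·area = 48
  edge (11, 5)→(6, 8): d=(-5,3) right/bottom  bias=-1
  edge (6, 8)→(0, 2): d=(-6,-6) top-left  bias=+0
  edge (0, 2)→(11, 5): d=(11,3) right/bottom  bias=-1
    (0,1)@(1, 3): e=[40,0,8] → █  [on edge]
    (1,1)@(3, 3): e=[34,12,2] → █
    (2,1)@(5, 3): e=[28,24,-4] → ·
    (0,2)@(1, 5): e=[30,-12,30] → ·
    (1,2)@(3, 5): e=[24,0,24] → █  [on edge]
    (2,2)@(5, 5): e=[18,12,18] → █
    (3,2)@(7, 5): e=[12,24,12] → █
    (4,2)@(9, 5): e=[6,36,6] → █
    (5,2)@(11, 5): e=[0,48,0] → ·  [on edge]
    (1,3)@(3, 7): e=[14,-12,46] → ·
    (2,3)@(5, 7): e=[8,0,40] → █  [on edge]
    (4,3)@(9, 7): e=[-4,24,28] → ·
    (3,4)@(7, 9): e=[-8,0,56] → ·  [on edge]
    (0,5)@(1, 11): e=[0,-48,96] → ·  [on edge]
    (4,5)@(9, 11): e=[-24,0,72] → ·  [on edge]
  covered (8 px):
    · · · · · · · · · ·
    █ █ · · · · · · · ·
    · █ █ █ █ · · · · ·
    · · █ █ · · · · · ·
    · · · · · · · · · ·
    · · · · · · · · · ·
T3:
  2·area = 40  (B↔C swapped to make it positive)
  edge (10, 4)→(10, 8): d=(0,4) right/bottom  bias=-1
  edge (10, 8)→(0, 5): d=(-10,-3) top-left  bias=+0
  edge (0, 5)→(10, 4): d=(10,-1) top-left  bias=+0
    (0,2)@(1, 5): e=[36,3,1] → █
    (1,2)@(3, 5): e=[28,9,3] → █
    (2,2)@(5, 5): e=[20,15,5] → █
    (3,2)@(7, 5): e=[12,21,7] → █
    (4,2)@(9, 5): e=[4,27,9] → █
    (5,2)@(11, 5): e=[-4,33,11] → ·
    (0,3)@(1, 7): e=[36,-17,21] → ·
    (1,3)@(3, 7): e=[28,-11,23] → ·
    (2,3)@(5, 7): e=[20,-5,25] → ·
    (3,3)@(7, 7): e=[12,1,27] → █
    (5,3)@(11, 7): e=[-4,13,31] → ·
    (3,4)@(7, 9): e=[12,-19,47] → ·
  covered (7 px):
    · · · · · · · · · ·
    · · · · · · · · · ·
    █ █ █ █ █ · · · · ·
    · · · █ █ · · · · ·
    · · · · · · · · · ·
    · · · · · · · · · ·

Final: 17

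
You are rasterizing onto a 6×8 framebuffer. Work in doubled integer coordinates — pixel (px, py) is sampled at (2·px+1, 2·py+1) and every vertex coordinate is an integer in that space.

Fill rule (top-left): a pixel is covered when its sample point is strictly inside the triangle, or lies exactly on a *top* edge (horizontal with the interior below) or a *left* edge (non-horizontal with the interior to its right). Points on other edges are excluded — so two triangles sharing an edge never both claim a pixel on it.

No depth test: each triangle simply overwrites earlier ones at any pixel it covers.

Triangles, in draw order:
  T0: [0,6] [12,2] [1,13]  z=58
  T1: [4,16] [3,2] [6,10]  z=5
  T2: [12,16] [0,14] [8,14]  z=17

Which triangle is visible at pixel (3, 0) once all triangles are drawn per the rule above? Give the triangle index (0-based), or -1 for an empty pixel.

T0:
  2·area = 88
  edge (0, 6)→(12, 2): d=(12,-4) top-left  bias=+0
  edge (12, 2)→(1, 13): d=(-11,11) right/bottom  bias=-1
  edge (1, 13)→(0, 6): d=(-1,-7) top-left  bias=+0
    (4,1)@(9, 3): e=[0,22,66] → X  [on edge]
    (5,1)@(11, 3): e=[8,0,80] → .  [on edge]
    (1,2)@(3, 5): e=[0,66,22] → X  [on edge]
    (2,2)@(5, 5): e=[8,44,36] → X
    (3,2)@(7, 5): e=[16,22,50] → X
    (4,2)@(9, 5): e=[24,0,64] → .  [on edge]
    (0,3)@(1, 7): e=[16,66,6] → X
    (3,3)@(7, 7): e=[40,0,48] → .  [on edge]
    (0,4)@(1, 9): e=[40,44,4] → X
    (2,4)@(5, 9): e=[56,0,32] → .  [on edge]
    (0,5)@(1, 11): e=[64,22,2] → X
    (1,5)@(3, 11): e=[72,0,16] → .  [on edge]
    (0,6)@(1, 13): e=[88,0,0] → .  [on edge]
  covered (10 px):
    . . . . . .
    . . . . X .
    . X X X . .
    X X X . . .
    X X . . . .
    X . . . . .
    . . . . . .
    . . . . . .
T1:
  2·area = 34
  edge (4, 16)→(3, 2): d=(-1,-14) top-left  bias=+0
  edge (3, 2)→(6, 10): d=(3,8) right/bottom  bias=-1
  edge (6, 10)→(4, 16): d=(-2,6) right/bottom  bias=-1
    (4,0)@(9, 1): e=[85,-51,0] → .  [on edge]
    (3,3)@(7, 7): e=[51,-17,0] → .  [on edge]
    (2,4)@(5, 9): e=[21,5,8] → X
    (3,4)@(7, 9): e=[49,-11,-4] → .
    (2,5)@(5, 11): e=[19,11,4] → X
    (3,5)@(7, 11): e=[47,-5,-8] → .
    (2,6)@(5, 13): e=[17,17,0] → .  [on edge]
  covered (2 px):
    . . . . . .
    . . . . . .
    . . . . . .
    . . . . . .
    . . X . . .
    . . X . . .
    . . . . . .
    . . . . . .
T2:
  2·area = 16
  edge (12, 16)→(0, 14): d=(-12,-2) top-left  bias=+0
  edge (0, 14)→(8, 14): d=(8,0) top-left  bias=+0
  edge (8, 14)→(12, 16): d=(4,2) right/bottom  bias=-1
    (3,7)@(7, 15): e=[2,8,6] → X
    (4,7)@(9, 15): e=[6,8,2] → X
    (5,7)@(11, 15): e=[10,8,-2] → .
  covered (2 px):
    . . . . . .
    . . . . . .
    . . . . . .
    . . . . . .
    . . . . . .
    . . . . . .
    . . . . . .
    . . . X X .

Z-buffer (winner per pixel, '.' = empty):
  . . . . . .
  . . . . 0 .
  . 0 0 0 . .
  0 0 0 . . .
  0 0 1 . . .
  0 . 1 . . .
  . . . . . .
  . . . 2 2 .

Result: -1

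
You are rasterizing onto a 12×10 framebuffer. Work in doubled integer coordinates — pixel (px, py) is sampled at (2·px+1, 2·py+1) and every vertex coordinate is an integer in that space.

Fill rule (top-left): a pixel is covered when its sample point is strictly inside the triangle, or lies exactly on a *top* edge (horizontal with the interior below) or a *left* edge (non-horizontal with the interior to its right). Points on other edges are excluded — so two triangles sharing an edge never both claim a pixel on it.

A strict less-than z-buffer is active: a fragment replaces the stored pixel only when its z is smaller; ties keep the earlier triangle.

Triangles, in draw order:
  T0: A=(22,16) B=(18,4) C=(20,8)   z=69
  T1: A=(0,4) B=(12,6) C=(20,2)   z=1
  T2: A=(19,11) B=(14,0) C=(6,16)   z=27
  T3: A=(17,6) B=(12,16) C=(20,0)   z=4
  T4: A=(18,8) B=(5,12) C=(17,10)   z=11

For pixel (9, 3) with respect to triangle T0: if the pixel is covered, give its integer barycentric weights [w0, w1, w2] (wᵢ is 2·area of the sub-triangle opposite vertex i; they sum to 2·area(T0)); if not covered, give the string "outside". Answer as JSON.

T0:
  2·area = 8
  edge (22, 16)→(18, 4): d=(-4,-12) top-left  bias=+0
  edge (18, 4)→(20, 8): d=(2,4) right/bottom  bias=-1
  edge (20, 8)→(22, 16): d=(2,8) right/bottom  bias=-1
    (8,0)@(17, 1): e=[0,-2,10] → ·  [on edge]
    (9,3)@(19, 7): e=[0,2,6] → █  [on edge]
    (10,3)@(21, 7): e=[24,-6,-10] → ·
    (9,4)@(19, 9): e=[-8,6,10] → ·
    (10,6)@(21, 13): e=[0,6,2] → █  [on edge]
    (11,6)@(23, 13): e=[24,-2,-14] → ·
    (10,7)@(21, 15): e=[-8,10,6] → ·
    (11,9)@(23, 19): e=[0,10,-2] → ·  [on edge]
  covered (2 px):
    · · · · · · · · · · · ·
    · · · · · · · · · · · ·
    · · · · · · · · · · · ·
    · · · · · · · · · █ · ·
    · · · · · · · · · · · ·
    · · · · · · · · · · · ·
    · · · · · · · · · · █ ·
    · · · · · · · · · · · ·
    · · · · · · · · · · · ·
    · · · · · · · · · · · ·
T1:
  2·area = 64  (B↔C swapped to make it positive)
  edge (0, 4)→(20, 2): d=(20,-2) top-left  bias=+0
  edge (20, 2)→(12, 6): d=(-8,4) right/bottom  bias=-1
  edge (12, 6)→(0, 4): d=(-12,-2) top-left  bias=+0
    (5,1)@(11, 3): e=[2,28,34] → █
    (6,1)@(13, 3): e=[6,20,38] → █
    (7,1)@(15, 3): e=[10,12,42] → █
    (8,1)@(17, 3): e=[14,4,46] → █
    (9,1)@(19, 3): e=[18,-4,50] → ·
    (3,2)@(7, 5): e=[34,28,2] → █
    (4,2)@(9, 5): e=[38,20,6] → █
    (7,2)@(15, 5): e=[50,-4,18] → ·
    (8,2)@(17, 5): e=[54,-12,22] → ·
    (3,3)@(7, 7): e=[74,12,-22] → ·
    (4,3)@(9, 7): e=[78,4,-18] → ·
    (5,3)@(11, 7): e=[82,-4,-14] → ·
  covered (8 px):
    · · · · · · · · · · · ·
    · · · · · █ █ █ █ · · ·
    · · · █ █ █ █ · · · · ·
    · · · · · · · · · · · ·
    · · · · · · · · · · · ·
    · · · · · · · · · · · ·
    · · · · · · · · · · · ·
    · · · · · · · · · · · ·
    · · · · · · · · · · · ·
    · · · · · · · · · · · ·
T2:
  2·area = 168  (B↔C swapped to make it positive)
  edge (19, 11)→(6, 16): d=(-13,5) right/bottom  bias=-1
  edge (6, 16)→(14, 0): d=(8,-16) top-left  bias=+0
  edge (14, 0)→(19, 11): d=(5,11) right/bottom  bias=-1
    (6,1)@(13, 3): e=[134,8,26] → █
    (7,1)@(15, 3): e=[124,40,4] → █
    (8,1)@(17, 3): e=[114,72,-18] → ·
    (6,2)@(13, 5): e=[108,24,36] → █
    (8,2)@(17, 5): e=[88,88,-8] → ·
    (5,3)@(11, 7): e=[92,8,68] → █
    (8,3)@(17, 7): e=[62,104,2] → █
    (9,3)@(19, 7): e=[52,136,-20] → ·
    (5,4)@(11, 9): e=[66,24,78] → █
    (9,4)@(19, 9): e=[26,152,-10] → ·
    (4,5)@(9, 11): e=[50,8,110] → █
    (9,5)@(19, 11): e=[0,168,0] → ·  [on edge]
  covered (21 px):
    · · · · · · · · · · · ·
    · · · · · · █ █ · · · ·
    · · · · · · █ █ · · · ·
    · · · · · █ █ █ █ · · ·
    · · · · · █ █ █ █ · · ·
    · · · · █ █ █ █ █ · · ·
    · · · · █ █ █ · · · · ·
    · · · █ · · · · · · · ·
    · · · · · · · · · · · ·
    · · · · · · · · · · · ·
T3:
  degenerate (2·area = 0) — covers nothing
T4:
  2·area = 22  (B↔C swapped to make it positive)
  edge (18, 8)→(17, 10): d=(-1,2) right/bottom  bias=-1
  edge (17, 10)→(5, 12): d=(-12,2) right/bottom  bias=-1
  edge (5, 12)→(18, 8): d=(13,-4) top-left  bias=+0
    (7,4)@(15, 9): e=[5,16,1] → █
    (8,4)@(17, 9): e=[1,12,9] → █
    (9,4)@(19, 9): e=[-3,8,17] → ·
    (11,4)@(23, 9): e=[-11,0,33] → ·  [on edge]
    (4,5)@(9, 11): e=[15,4,3] → █
    (5,5)@(11, 11): e=[11,0,11] → ·  [on edge]
    (7,5)@(15, 11): e=[3,-8,27] → ·
    (8,5)@(17, 11): e=[-1,-12,35] → ·
    (4,6)@(9, 13): e=[13,-20,29] → ·
  covered (3 px):
    · · · · · · · · · · · ·
    · · · · · · · · · · · ·
    · · · · · · · · · · · ·
    · · · · · · · · · · · ·
    · · · · · · · █ █ · · ·
    · · · · █ · · · · · · ·
    · · · · · · · · · · · ·
    · · · · · · · · · · · ·
    · · · · · · · · · · · ·
    · · · · · · · · · · · ·

Final: [2,6,0]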